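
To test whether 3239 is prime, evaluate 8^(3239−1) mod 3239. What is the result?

8^1 ≡ 8 (mod 3239)
8^2 ≡ 8^2 = 64 ≡ 64 (mod 3239)
8^4 ≡ 64^2 = 4096 ≡ 857 (mod 3239)
8^8 ≡ 857^2 = 734449 ≡ 2435 (mod 3239)
8^16 ≡ 2435^2 = 5929225 ≡ 1855 (mod 3239)
8^32 ≡ 1855^2 = 3441025 ≡ 1207 (mod 3239)
8^64 ≡ 1207^2 = 1456849 ≡ 2538 (mod 3239)
8^128 ≡ 2538^2 = 6441444 ≡ 2312 (mod 3239)
8^256 ≡ 2312^2 = 5345344 ≡ 994 (mod 3239)
8^512 ≡ 994^2 = 988036 ≡ 141 (mod 3239)
8^1024 ≡ 141^2 = 19881 ≡ 447 (mod 3239)
8^2048 ≡ 447^2 = 199809 ≡ 2230 (mod 3239)
3238 = 2048 + 1024 + 128 + 32 + 4 + 2 in binary powers of 2.
So 8^3238 ≡ 2230 · 447 · 2312 · 1207 · 857 · 64 ≡ 640 (mod 3239).
Since 640 ≠ 1, base 8 is a Fermat witness: 3239 is composite.

640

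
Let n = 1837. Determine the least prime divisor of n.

1837 is odd.
Digit sum 19, not divisible by 3.
Ends in 7: not divisible by 5.
7: 1837 = 7·262 + 3
11: 1837 = 11·167

11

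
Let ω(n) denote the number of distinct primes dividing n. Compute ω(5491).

5491 = 17^2 · 19
5491 = 17^2 · 19, which has 2 distinct prime factors.

2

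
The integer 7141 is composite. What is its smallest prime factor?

37

7141 is odd.
Digit sum 13, not divisible by 3.
Ends in 1: not divisible by 5.
7: 7141 = 7·1020 + 1
11: 7141 = 11·649 + 2
13: 7141 = 13·549 + 4
17: 7141 = 17·420 + 1
19: 7141 = 19·375 + 16
23: 7141 = 23·310 + 11
29: 7141 = 29·246 + 7
31: 7141 = 31·230 + 11
37: 7141 = 37·193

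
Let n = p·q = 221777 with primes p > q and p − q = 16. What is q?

463

Since p = q + 16, we have 221777 = q(q + 16), so q² + 16q − 221777 = 0.
Discriminant: 16² + 4·221777 = 256 + 887108 = 887364; √887364 = 942.
q = (−16 + 942)/2 = 463, and p = q + 16 = 479.
Check: 463 · 479 = 221777.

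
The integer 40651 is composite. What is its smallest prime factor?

13

40651 is odd.
Digit sum 16, not divisible by 3.
Ends in 1: not divisible by 5.
7: 40651 = 7·5807 + 2
11: 40651 = 11·3695 + 6
13: 40651 = 13·3127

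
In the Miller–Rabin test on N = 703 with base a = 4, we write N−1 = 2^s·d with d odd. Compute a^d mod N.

703 − 1 = 702 = 2^1 · 351, so d = 351.
4^1 ≡ 4 (mod 703)
4^2 ≡ 4^2 = 16 ≡ 16 (mod 703)
4^4 ≡ 16^2 = 256 ≡ 256 (mod 703)
4^8 ≡ 256^2 = 65536 ≡ 157 (mod 703)
4^16 ≡ 157^2 = 24649 ≡ 44 (mod 703)
4^32 ≡ 44^2 = 1936 ≡ 530 (mod 703)
4^64 ≡ 530^2 = 280900 ≡ 403 (mod 703)
4^128 ≡ 403^2 = 162409 ≡ 16 (mod 703)
4^256 ≡ 16^2 = 256 ≡ 256 (mod 703)
351 = 256 + 64 + 16 + 8 + 4 + 2 + 1 in binary powers of 2.
So 4^351 ≡ 256 · 403 · 44 · 157 · 256 · 16 · 4 ≡ 628 (mod 703).
Squaring chain: 628; never reaches −1, so base 4 is a Miller–Rabin witness that 703 is composite.

628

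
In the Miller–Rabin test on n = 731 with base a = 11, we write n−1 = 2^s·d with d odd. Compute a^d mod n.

398

731 − 1 = 730 = 2^1 · 365, so d = 365.
11^1 ≡ 11 (mod 731)
11^2 ≡ 11^2 = 121 ≡ 121 (mod 731)
11^4 ≡ 121^2 = 14641 ≡ 21 (mod 731)
11^8 ≡ 21^2 = 441 ≡ 441 (mod 731)
11^16 ≡ 441^2 = 194481 ≡ 35 (mod 731)
11^32 ≡ 35^2 = 1225 ≡ 494 (mod 731)
11^64 ≡ 494^2 = 244036 ≡ 613 (mod 731)
11^128 ≡ 613^2 = 375769 ≡ 35 (mod 731)
11^256 ≡ 35^2 = 1225 ≡ 494 (mod 731)
365 = 256 + 64 + 32 + 8 + 4 + 1 in binary powers of 2.
So 11^365 ≡ 494 · 613 · 494 · 441 · 21 · 11 ≡ 398 (mod 731).
Squaring chain: 398; never reaches −1, so base 11 is a Miller–Rabin witness that 731 is composite.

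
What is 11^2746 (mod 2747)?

1320

11^1 ≡ 11 (mod 2747)
11^2 ≡ 11^2 = 121 ≡ 121 (mod 2747)
11^4 ≡ 121^2 = 14641 ≡ 906 (mod 2747)
11^8 ≡ 906^2 = 820836 ≡ 2230 (mod 2747)
11^16 ≡ 2230^2 = 4972900 ≡ 830 (mod 2747)
11^32 ≡ 830^2 = 688900 ≡ 2150 (mod 2747)
11^64 ≡ 2150^2 = 4622500 ≡ 2046 (mod 2747)
11^128 ≡ 2046^2 = 4186116 ≡ 2435 (mod 2747)
11^256 ≡ 2435^2 = 5929225 ≡ 1199 (mod 2747)
11^512 ≡ 1199^2 = 1437601 ≡ 920 (mod 2747)
11^1024 ≡ 920^2 = 846400 ≡ 324 (mod 2747)
11^2048 ≡ 324^2 = 104976 ≡ 590 (mod 2747)
2746 = 2048 + 512 + 128 + 32 + 16 + 8 + 2 in binary powers of 2.
So 11^2746 ≡ 590 · 920 · 2435 · 2150 · 830 · 2230 · 121 ≡ 1320 (mod 2747).
Since 1320 ≠ 1, base 11 is a Fermat witness: 2747 is composite.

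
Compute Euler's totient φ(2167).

1960

Factor: 2167 = 11 · 197.
φ(2167) = (11−1) · (197−1) = 10 · 196 = 1960.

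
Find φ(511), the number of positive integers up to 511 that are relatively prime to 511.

432

Factor: 511 = 7 · 73.
φ(511) = (7−1) · (73−1) = 6 · 72 = 432.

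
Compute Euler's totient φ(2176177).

Factor: 2176177 = 83 · 157 · 167.
φ(2176177) = (83−1) · (157−1) · (167−1) = 82 · 156 · 166 = 2123472.

2123472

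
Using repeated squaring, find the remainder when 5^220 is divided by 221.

157

5^1 ≡ 5 (mod 221)
5^2 ≡ 5^2 = 25 ≡ 25 (mod 221)
5^4 ≡ 25^2 = 625 ≡ 183 (mod 221)
5^8 ≡ 183^2 = 33489 ≡ 118 (mod 221)
5^16 ≡ 118^2 = 13924 ≡ 1 (mod 221)
5^32 ≡ 1^2 = 1 ≡ 1 (mod 221)
5^64 ≡ 1^2 = 1 ≡ 1 (mod 221)
5^128 ≡ 1^2 = 1 ≡ 1 (mod 221)
220 = 128 + 64 + 16 + 8 + 4 in binary powers of 2.
So 5^220 ≡ 1 · 1 · 1 · 118 · 183 ≡ 157 (mod 221).
Since 157 ≠ 1, base 5 is a Fermat witness: 221 is composite.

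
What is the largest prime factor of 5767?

5767 = 73 · 79
79 is prime.
So 5767 = 73 · 79; the largest prime factor is 79.

79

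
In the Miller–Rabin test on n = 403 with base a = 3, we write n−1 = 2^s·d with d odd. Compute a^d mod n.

170

403 − 1 = 402 = 2^1 · 201, so d = 201.
3^1 ≡ 3 (mod 403)
3^2 ≡ 3^2 = 9 ≡ 9 (mod 403)
3^4 ≡ 9^2 = 81 ≡ 81 (mod 403)
3^8 ≡ 81^2 = 6561 ≡ 113 (mod 403)
3^16 ≡ 113^2 = 12769 ≡ 276 (mod 403)
3^32 ≡ 276^2 = 76176 ≡ 9 (mod 403)
3^64 ≡ 9^2 = 81 ≡ 81 (mod 403)
3^128 ≡ 81^2 = 6561 ≡ 113 (mod 403)
201 = 128 + 64 + 8 + 1 in binary powers of 2.
So 3^201 ≡ 113 · 81 · 113 · 3 ≡ 170 (mod 403).
Squaring chain: 170; never reaches −1, so base 3 is a Miller–Rabin witness that 403 is composite.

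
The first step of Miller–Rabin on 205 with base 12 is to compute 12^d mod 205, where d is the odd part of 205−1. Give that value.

108

205 − 1 = 204 = 2^2 · 51, so d = 51.
12^1 ≡ 12 (mod 205)
12^2 ≡ 12^2 = 144 ≡ 144 (mod 205)
12^4 ≡ 144^2 = 20736 ≡ 31 (mod 205)
12^8 ≡ 31^2 = 961 ≡ 141 (mod 205)
12^16 ≡ 141^2 = 19881 ≡ 201 (mod 205)
12^32 ≡ 201^2 = 40401 ≡ 16 (mod 205)
51 = 32 + 16 + 2 + 1 in binary powers of 2.
So 12^51 ≡ 16 · 201 · 144 · 12 ≡ 108 (mod 205).
Squaring chain: 108 → 184; never reaches −1, so base 12 is a Miller–Rabin witness that 205 is composite.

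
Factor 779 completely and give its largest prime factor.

41

779 = 19 · 41
41 is prime.
So 779 = 19 · 41; the largest prime factor is 41.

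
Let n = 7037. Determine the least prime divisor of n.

7037 is odd.
Digit sum 17, not divisible by 3.
Ends in 7: not divisible by 5.
7: 7037 = 7·1005 + 2
11: 7037 = 11·639 + 8
13: 7037 = 13·541 + 4
17: 7037 = 17·413 + 16
19: 7037 = 19·370 + 7
23: 7037 = 23·305 + 22
29: 7037 = 29·242 + 19
31: 7037 = 31·227

31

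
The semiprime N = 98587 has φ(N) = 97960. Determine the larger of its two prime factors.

317

φ(n) = (p−1)(q−1) = n − (p+q) + 1, so p + q = 98587 − 97960 + 1 = 628.
p and q are the roots of t² − 628t + 98587 = 0.
Discriminant: 628² − 4·98587 = 394384 − 394348 = 36; √36 = 6.
q = (628 − 6)/2 = 311, p = (628 + 6)/2 = 317.
Check: 311 · 317 = 98587.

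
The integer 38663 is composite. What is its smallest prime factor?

23

38663 is odd.
Digit sum 26, not divisible by 3.
Ends in 3: not divisible by 5.
7: 38663 = 7·5523 + 2
11: 38663 = 11·3514 + 9
13: 38663 = 13·2974 + 1
17: 38663 = 17·2274 + 5
19: 38663 = 19·2034 + 17
23: 38663 = 23·1681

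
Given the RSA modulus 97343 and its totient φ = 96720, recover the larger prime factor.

313

φ(n) = (p−1)(q−1) = n − (p+q) + 1, so p + q = 97343 − 96720 + 1 = 624.
p and q are the roots of t² − 624t + 97343 = 0.
Discriminant: 624² − 4·97343 = 389376 − 389372 = 4; √4 = 2.
q = (624 − 2)/2 = 311, p = (624 + 2)/2 = 313.
Check: 311 · 313 = 97343.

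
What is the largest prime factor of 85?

85 = 5 · 17
17 is prime.
So 85 = 5 · 17; the largest prime factor is 17.

17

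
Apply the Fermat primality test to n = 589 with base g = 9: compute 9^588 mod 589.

9^1 ≡ 9 (mod 589)
9^2 ≡ 9^2 = 81 ≡ 81 (mod 589)
9^4 ≡ 81^2 = 6561 ≡ 82 (mod 589)
9^8 ≡ 82^2 = 6724 ≡ 245 (mod 589)
9^16 ≡ 245^2 = 60025 ≡ 536 (mod 589)
9^32 ≡ 536^2 = 287296 ≡ 453 (mod 589)
9^64 ≡ 453^2 = 205209 ≡ 237 (mod 589)
9^128 ≡ 237^2 = 56169 ≡ 214 (mod 589)
9^256 ≡ 214^2 = 45796 ≡ 443 (mod 589)
9^512 ≡ 443^2 = 196249 ≡ 112 (mod 589)
588 = 512 + 64 + 8 + 4 in binary powers of 2.
So 9^588 ≡ 112 · 237 · 245 · 82 ≡ 140 (mod 589).
Since 140 ≠ 1, base 9 is a Fermat witness: 589 is composite.

140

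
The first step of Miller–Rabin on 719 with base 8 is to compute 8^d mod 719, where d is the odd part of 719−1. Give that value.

1

719 − 1 = 718 = 2^1 · 359, so d = 359.
8^1 ≡ 8 (mod 719)
8^2 ≡ 8^2 = 64 ≡ 64 (mod 719)
8^4 ≡ 64^2 = 4096 ≡ 501 (mod 719)
8^8 ≡ 501^2 = 251001 ≡ 70 (mod 719)
8^16 ≡ 70^2 = 4900 ≡ 586 (mod 719)
8^32 ≡ 586^2 = 343396 ≡ 433 (mod 719)
8^64 ≡ 433^2 = 187489 ≡ 549 (mod 719)
8^128 ≡ 549^2 = 301401 ≡ 140 (mod 719)
8^256 ≡ 140^2 = 19600 ≡ 187 (mod 719)
359 = 256 + 64 + 32 + 4 + 2 + 1 in binary powers of 2.
So 8^359 ≡ 187 · 549 · 433 · 501 · 64 · 8 ≡ 1 (mod 719).
Since 8^d ≡ 1 (mod 719), base 8 does not prove 719 composite.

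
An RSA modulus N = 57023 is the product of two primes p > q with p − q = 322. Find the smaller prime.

127

Since p = q + 322, we have 57023 = q(q + 322), so q² + 322q − 57023 = 0.
Discriminant: 322² + 4·57023 = 103684 + 228092 = 331776; √331776 = 576.
q = (−322 + 576)/2 = 127, and p = q + 322 = 449.
Check: 127 · 449 = 57023.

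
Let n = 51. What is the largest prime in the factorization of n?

17

51 = 3 · 17
17 is prime.
So 51 = 3 · 17; the largest prime factor is 17.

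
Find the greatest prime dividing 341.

31

341 = 11 · 31
31 is prime.
So 341 = 11 · 31; the largest prime factor is 31.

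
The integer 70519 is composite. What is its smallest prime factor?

97

70519 is odd.
Digit sum 22, not divisible by 3.
Ends in 9: not divisible by 5.
7: 70519 = 7·10074 + 1
11: 70519 = 11·6410 + 9
13: 70519 = 13·5424 + 7
17: 70519 = 17·4148 + 3
19: 70519 = 19·3711 + 10
23: 70519 = 23·3066 + 1
29: 70519 = 29·2431 + 20
31: 70519 = 31·2274 + 25
37: 70519 = 37·1905 + 34
41: 70519 = 41·1719 + 40
43: 70519 = 43·1639 + 42
47: 70519 = 47·1500 + 19
53: 70519 = 53·1330 + 29
59: 70519 = 59·1195 + 14
61: 70519 = 61·1156 + 3
67: 70519 = 67·1052 + 35
71: 70519 = 71·993 + 16
73: 70519 = 73·966 + 1
79: 70519 = 79·892 + 51
83: 70519 = 83·849 + 52
89: 70519 = 89·792 + 31
97: 70519 = 97·727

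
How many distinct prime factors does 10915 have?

3

10915 = 5 · 2183
2183 = 37 · 59
10915 = 5 · 37 · 59, which has 3 distinct prime factors.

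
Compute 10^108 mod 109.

1

10^1 ≡ 10 (mod 109)
10^2 ≡ 10^2 = 100 ≡ 100 (mod 109)
10^4 ≡ 100^2 = 10000 ≡ 81 (mod 109)
10^8 ≡ 81^2 = 6561 ≡ 21 (mod 109)
10^16 ≡ 21^2 = 441 ≡ 5 (mod 109)
10^32 ≡ 5^2 = 25 ≡ 25 (mod 109)
10^64 ≡ 25^2 = 625 ≡ 80 (mod 109)
108 = 64 + 32 + 8 + 4 in binary powers of 2.
So 10^108 ≡ 80 · 25 · 21 · 81 ≡ 1 (mod 109).
Since the result is 1, base 10 gives no evidence that 109 is composite.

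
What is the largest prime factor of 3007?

97

3007 = 31 · 97
97 is prime.
So 3007 = 31 · 97; the largest prime factor is 97.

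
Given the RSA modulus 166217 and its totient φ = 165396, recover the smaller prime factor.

359

φ(n) = (p−1)(q−1) = n − (p+q) + 1, so p + q = 166217 − 165396 + 1 = 822.
p and q are the roots of t² − 822t + 166217 = 0.
Discriminant: 822² − 4·166217 = 675684 − 664868 = 10816; √10816 = 104.
q = (822 − 104)/2 = 359, p = (822 + 104)/2 = 463.
Check: 359 · 463 = 166217.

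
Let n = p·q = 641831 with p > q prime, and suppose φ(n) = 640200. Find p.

971

φ(n) = (p−1)(q−1) = n − (p+q) + 1, so p + q = 641831 − 640200 + 1 = 1632.
p and q are the roots of t² − 1632t + 641831 = 0.
Discriminant: 1632² − 4·641831 = 2663424 − 2567324 = 96100; √96100 = 310.
q = (1632 − 310)/2 = 661, p = (1632 + 310)/2 = 971.
Check: 661 · 971 = 641831.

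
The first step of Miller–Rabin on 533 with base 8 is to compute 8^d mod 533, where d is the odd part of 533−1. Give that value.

21

533 − 1 = 532 = 2^2 · 133, so d = 133.
8^1 ≡ 8 (mod 533)
8^2 ≡ 8^2 = 64 ≡ 64 (mod 533)
8^4 ≡ 64^2 = 4096 ≡ 365 (mod 533)
8^8 ≡ 365^2 = 133225 ≡ 508 (mod 533)
8^16 ≡ 508^2 = 258064 ≡ 92 (mod 533)
8^32 ≡ 92^2 = 8464 ≡ 469 (mod 533)
8^64 ≡ 469^2 = 219961 ≡ 365 (mod 533)
8^128 ≡ 365^2 = 133225 ≡ 508 (mod 533)
133 = 128 + 4 + 1 in binary powers of 2.
So 8^133 ≡ 508 · 365 · 8 ≡ 21 (mod 533).
Squaring chain: 21 → 441; never reaches −1, so base 8 is a Miller–Rabin witness that 533 is composite.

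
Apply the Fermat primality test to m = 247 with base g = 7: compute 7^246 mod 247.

7^1 ≡ 7 (mod 247)
7^2 ≡ 7^2 = 49 ≡ 49 (mod 247)
7^4 ≡ 49^2 = 2401 ≡ 178 (mod 247)
7^8 ≡ 178^2 = 31684 ≡ 68 (mod 247)
7^16 ≡ 68^2 = 4624 ≡ 178 (mod 247)
7^32 ≡ 178^2 = 31684 ≡ 68 (mod 247)
7^64 ≡ 68^2 = 4624 ≡ 178 (mod 247)
7^128 ≡ 178^2 = 31684 ≡ 68 (mod 247)
246 = 128 + 64 + 32 + 16 + 4 + 2 in binary powers of 2.
So 7^246 ≡ 68 · 178 · 68 · 178 · 178 · 49 ≡ 77 (mod 247).
Since 77 ≠ 1, base 7 is a Fermat witness: 247 is composite.

77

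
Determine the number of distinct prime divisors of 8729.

3

8729 = 7 · 1247
1247 = 29 · 43
8729 = 7 · 29 · 43, which has 3 distinct prime factors.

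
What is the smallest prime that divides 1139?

17

1139 is odd.
Digit sum 14, not divisible by 3.
Ends in 9: not divisible by 5.
7: 1139 = 7·162 + 5
11: 1139 = 11·103 + 6
13: 1139 = 13·87 + 8
17: 1139 = 17·67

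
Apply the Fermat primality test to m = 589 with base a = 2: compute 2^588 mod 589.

163

2^1 ≡ 2 (mod 589)
2^2 ≡ 2^2 = 4 ≡ 4 (mod 589)
2^4 ≡ 4^2 = 16 ≡ 16 (mod 589)
2^8 ≡ 16^2 = 256 ≡ 256 (mod 589)
2^16 ≡ 256^2 = 65536 ≡ 157 (mod 589)
2^32 ≡ 157^2 = 24649 ≡ 500 (mod 589)
2^64 ≡ 500^2 = 250000 ≡ 264 (mod 589)
2^128 ≡ 264^2 = 69696 ≡ 194 (mod 589)
2^256 ≡ 194^2 = 37636 ≡ 529 (mod 589)
2^512 ≡ 529^2 = 279841 ≡ 66 (mod 589)
588 = 512 + 64 + 8 + 4 in binary powers of 2.
So 2^588 ≡ 66 · 264 · 256 · 16 ≡ 163 (mod 589).
Since 163 ≠ 1, base 2 is a Fermat witness: 589 is composite.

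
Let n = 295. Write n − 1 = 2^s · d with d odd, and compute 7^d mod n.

295 − 1 = 294 = 2^1 · 147, so d = 147.
7^1 ≡ 7 (mod 295)
7^2 ≡ 7^2 = 49 ≡ 49 (mod 295)
7^4 ≡ 49^2 = 2401 ≡ 41 (mod 295)
7^8 ≡ 41^2 = 1681 ≡ 206 (mod 295)
7^16 ≡ 206^2 = 42436 ≡ 251 (mod 295)
7^32 ≡ 251^2 = 63001 ≡ 166 (mod 295)
7^64 ≡ 166^2 = 27556 ≡ 121 (mod 295)
7^128 ≡ 121^2 = 14641 ≡ 186 (mod 295)
147 = 128 + 16 + 2 + 1 in binary powers of 2.
So 7^147 ≡ 186 · 251 · 49 · 7 ≡ 108 (mod 295).
Squaring chain: 108; never reaches −1, so base 7 is a Miller–Rabin witness that 295 is composite.

108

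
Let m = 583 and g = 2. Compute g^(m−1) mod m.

70

2^1 ≡ 2 (mod 583)
2^2 ≡ 2^2 = 4 ≡ 4 (mod 583)
2^4 ≡ 4^2 = 16 ≡ 16 (mod 583)
2^8 ≡ 16^2 = 256 ≡ 256 (mod 583)
2^16 ≡ 256^2 = 65536 ≡ 240 (mod 583)
2^32 ≡ 240^2 = 57600 ≡ 466 (mod 583)
2^64 ≡ 466^2 = 217156 ≡ 280 (mod 583)
2^128 ≡ 280^2 = 78400 ≡ 278 (mod 583)
2^256 ≡ 278^2 = 77284 ≡ 328 (mod 583)
2^512 ≡ 328^2 = 107584 ≡ 312 (mod 583)
582 = 512 + 64 + 4 + 2 in binary powers of 2.
So 2^582 ≡ 312 · 280 · 16 · 4 ≡ 70 (mod 583).
Since 70 ≠ 1, base 2 is a Fermat witness: 583 is composite.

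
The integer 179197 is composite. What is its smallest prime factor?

179197 is odd.
Digit sum 34, not divisible by 3.
Ends in 7: not divisible by 5.
7: 179197 = 7·25599 + 4
11: 179197 = 11·16290 + 7
13: 179197 = 13·13784 + 5
17: 179197 = 17·10541

17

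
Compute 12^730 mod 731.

196

12^1 ≡ 12 (mod 731)
12^2 ≡ 12^2 = 144 ≡ 144 (mod 731)
12^4 ≡ 144^2 = 20736 ≡ 268 (mod 731)
12^8 ≡ 268^2 = 71824 ≡ 186 (mod 731)
12^16 ≡ 186^2 = 34596 ≡ 239 (mod 731)
12^32 ≡ 239^2 = 57121 ≡ 103 (mod 731)
12^64 ≡ 103^2 = 10609 ≡ 375 (mod 731)
12^128 ≡ 375^2 = 140625 ≡ 273 (mod 731)
12^256 ≡ 273^2 = 74529 ≡ 698 (mod 731)
12^512 ≡ 698^2 = 487204 ≡ 358 (mod 731)
730 = 512 + 128 + 64 + 16 + 8 + 2 in binary powers of 2.
So 12^730 ≡ 358 · 273 · 375 · 239 · 186 · 144 ≡ 196 (mod 731).
Since 196 ≠ 1, base 12 is a Fermat witness: 731 is composite.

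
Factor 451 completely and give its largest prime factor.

41

451 = 11 · 41
41 is prime.
So 451 = 11 · 41; the largest prime factor is 41.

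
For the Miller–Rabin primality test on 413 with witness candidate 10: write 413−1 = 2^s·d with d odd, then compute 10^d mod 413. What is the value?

129

413 − 1 = 412 = 2^2 · 103, so d = 103.
10^1 ≡ 10 (mod 413)
10^2 ≡ 10^2 = 100 ≡ 100 (mod 413)
10^4 ≡ 100^2 = 10000 ≡ 88 (mod 413)
10^8 ≡ 88^2 = 7744 ≡ 310 (mod 413)
10^16 ≡ 310^2 = 96100 ≡ 284 (mod 413)
10^32 ≡ 284^2 = 80656 ≡ 121 (mod 413)
10^64 ≡ 121^2 = 14641 ≡ 186 (mod 413)
103 = 64 + 32 + 4 + 2 + 1 in binary powers of 2.
So 10^103 ≡ 186 · 121 · 88 · 100 · 10 ≡ 129 (mod 413).
Squaring chain: 129 → 121; never reaches −1, so base 10 is a Miller–Rabin witness that 413 is composite.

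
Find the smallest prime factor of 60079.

73

60079 is odd.
Digit sum 22, not divisible by 3.
Ends in 9: not divisible by 5.
7: 60079 = 7·8582 + 5
11: 60079 = 11·5461 + 8
13: 60079 = 13·4621 + 6
17: 60079 = 17·3534 + 1
19: 60079 = 19·3162 + 1
23: 60079 = 23·2612 + 3
29: 60079 = 29·2071 + 20
31: 60079 = 31·1938 + 1
37: 60079 = 37·1623 + 28
41: 60079 = 41·1465 + 14
43: 60079 = 43·1397 + 8
47: 60079 = 47·1278 + 13
53: 60079 = 53·1133 + 30
59: 60079 = 59·1018 + 17
61: 60079 = 61·984 + 55
67: 60079 = 67·896 + 47
71: 60079 = 71·846 + 13
73: 60079 = 73·823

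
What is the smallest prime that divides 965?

5

965 is odd.
Digit sum 20, not divisible by 3.
Ends in 5: divisible by 5.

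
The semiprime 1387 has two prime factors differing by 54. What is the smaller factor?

19

Since p = q + 54, we have 1387 = q(q + 54), so q² + 54q − 1387 = 0.
Discriminant: 54² + 4·1387 = 2916 + 5548 = 8464; √8464 = 92.
q = (−54 + 92)/2 = 19, and p = q + 54 = 73.
Check: 19 · 73 = 1387.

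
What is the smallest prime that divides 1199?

1199 is odd.
Digit sum 20, not divisible by 3.
Ends in 9: not divisible by 5.
7: 1199 = 7·171 + 2
11: 1199 = 11·109

11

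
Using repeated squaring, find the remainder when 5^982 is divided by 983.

1

5^1 ≡ 5 (mod 983)
5^2 ≡ 5^2 = 25 ≡ 25 (mod 983)
5^4 ≡ 25^2 = 625 ≡ 625 (mod 983)
5^8 ≡ 625^2 = 390625 ≡ 374 (mod 983)
5^16 ≡ 374^2 = 139876 ≡ 290 (mod 983)
5^32 ≡ 290^2 = 84100 ≡ 545 (mod 983)
5^64 ≡ 545^2 = 297025 ≡ 159 (mod 983)
5^128 ≡ 159^2 = 25281 ≡ 706 (mod 983)
5^256 ≡ 706^2 = 498436 ≡ 55 (mod 983)
5^512 ≡ 55^2 = 3025 ≡ 76 (mod 983)
982 = 512 + 256 + 128 + 64 + 16 + 4 + 2 in binary powers of 2.
So 5^982 ≡ 76 · 55 · 706 · 159 · 290 · 625 · 25 ≡ 1 (mod 983).
Since the result is 1, base 5 gives no evidence that 983 is composite.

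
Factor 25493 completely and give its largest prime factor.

25493 = 13 · 1961
1961 = 37 · 53
53 is prime.
So 25493 = 13 · 37 · 53; the largest prime factor is 53.

53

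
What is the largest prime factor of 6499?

97

6499 = 67 · 97
97 is prime.
So 6499 = 67 · 97; the largest prime factor is 97.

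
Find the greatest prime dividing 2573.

2573 = 31 · 83
83 is prime.
So 2573 = 31 · 83; the largest prime factor is 83.

83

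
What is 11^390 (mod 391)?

11^1 ≡ 11 (mod 391)
11^2 ≡ 11^2 = 121 ≡ 121 (mod 391)
11^4 ≡ 121^2 = 14641 ≡ 174 (mod 391)
11^8 ≡ 174^2 = 30276 ≡ 169 (mod 391)
11^16 ≡ 169^2 = 28561 ≡ 18 (mod 391)
11^32 ≡ 18^2 = 324 ≡ 324 (mod 391)
11^64 ≡ 324^2 = 104976 ≡ 188 (mod 391)
11^128 ≡ 188^2 = 35344 ≡ 154 (mod 391)
11^256 ≡ 154^2 = 23716 ≡ 256 (mod 391)
390 = 256 + 128 + 4 + 2 in binary powers of 2.
So 11^390 ≡ 256 · 154 · 174 · 121 ≡ 110 (mod 391).
Since 110 ≠ 1, base 11 is a Fermat witness: 391 is composite.

110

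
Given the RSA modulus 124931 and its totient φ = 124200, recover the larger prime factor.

φ(n) = (p−1)(q−1) = n − (p+q) + 1, so p + q = 124931 − 124200 + 1 = 732.
p and q are the roots of t² − 732t + 124931 = 0.
Discriminant: 732² − 4·124931 = 535824 − 499724 = 36100; √36100 = 190.
q = (732 − 190)/2 = 271, p = (732 + 190)/2 = 461.
Check: 271 · 461 = 124931.

461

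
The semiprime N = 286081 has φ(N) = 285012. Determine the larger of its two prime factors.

φ(n) = (p−1)(q−1) = n − (p+q) + 1, so p + q = 286081 − 285012 + 1 = 1070.
p and q are the roots of t² − 1070t + 286081 = 0.
Discriminant: 1070² − 4·286081 = 1144900 − 1144324 = 576; √576 = 24.
q = (1070 − 24)/2 = 523, p = (1070 + 24)/2 = 547.
Check: 523 · 547 = 286081.

547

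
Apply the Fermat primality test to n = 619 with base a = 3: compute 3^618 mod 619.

3^1 ≡ 3 (mod 619)
3^2 ≡ 3^2 = 9 ≡ 9 (mod 619)
3^4 ≡ 9^2 = 81 ≡ 81 (mod 619)
3^8 ≡ 81^2 = 6561 ≡ 371 (mod 619)
3^16 ≡ 371^2 = 137641 ≡ 223 (mod 619)
3^32 ≡ 223^2 = 49729 ≡ 209 (mod 619)
3^64 ≡ 209^2 = 43681 ≡ 351 (mod 619)
3^128 ≡ 351^2 = 123201 ≡ 20 (mod 619)
3^256 ≡ 20^2 = 400 ≡ 400 (mod 619)
3^512 ≡ 400^2 = 160000 ≡ 298 (mod 619)
618 = 512 + 64 + 32 + 8 + 2 in binary powers of 2.
So 3^618 ≡ 298 · 351 · 209 · 371 · 9 ≡ 1 (mod 619).
Since the result is 1, base 3 gives no evidence that 619 is composite.

1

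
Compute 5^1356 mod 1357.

105

5^1 ≡ 5 (mod 1357)
5^2 ≡ 5^2 = 25 ≡ 25 (mod 1357)
5^4 ≡ 25^2 = 625 ≡ 625 (mod 1357)
5^8 ≡ 625^2 = 390625 ≡ 1166 (mod 1357)
5^16 ≡ 1166^2 = 1359556 ≡ 1199 (mod 1357)
5^32 ≡ 1199^2 = 1437601 ≡ 538 (mod 1357)
5^64 ≡ 538^2 = 289444 ≡ 403 (mod 1357)
5^128 ≡ 403^2 = 162409 ≡ 926 (mod 1357)
5^256 ≡ 926^2 = 857476 ≡ 1209 (mod 1357)
5^512 ≡ 1209^2 = 1461681 ≡ 192 (mod 1357)
5^1024 ≡ 192^2 = 36864 ≡ 225 (mod 1357)
1356 = 1024 + 256 + 64 + 8 + 4 in binary powers of 2.
So 5^1356 ≡ 225 · 1209 · 403 · 1166 · 625 ≡ 105 (mod 1357).
Since 105 ≠ 1, base 5 is a Fermat witness: 1357 is composite.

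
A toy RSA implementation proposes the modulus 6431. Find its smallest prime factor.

59

6431 is odd.
Digit sum 14, not divisible by 3.
Ends in 1: not divisible by 5.
7: 6431 = 7·918 + 5
11: 6431 = 11·584 + 7
13: 6431 = 13·494 + 9
17: 6431 = 17·378 + 5
19: 6431 = 19·338 + 9
23: 6431 = 23·279 + 14
29: 6431 = 29·221 + 22
31: 6431 = 31·207 + 14
37: 6431 = 37·173 + 30
41: 6431 = 41·156 + 35
43: 6431 = 43·149 + 24
47: 6431 = 47·136 + 39
53: 6431 = 53·121 + 18
59: 6431 = 59·109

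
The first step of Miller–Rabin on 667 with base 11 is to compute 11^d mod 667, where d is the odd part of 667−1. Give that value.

667 − 1 = 666 = 2^1 · 333, so d = 333.
11^1 ≡ 11 (mod 667)
11^2 ≡ 11^2 = 121 ≡ 121 (mod 667)
11^4 ≡ 121^2 = 14641 ≡ 634 (mod 667)
11^8 ≡ 634^2 = 401956 ≡ 422 (mod 667)
11^16 ≡ 422^2 = 178084 ≡ 662 (mod 667)
11^32 ≡ 662^2 = 438244 ≡ 25 (mod 667)
11^64 ≡ 25^2 = 625 ≡ 625 (mod 667)
11^128 ≡ 625^2 = 390625 ≡ 430 (mod 667)
11^256 ≡ 430^2 = 184900 ≡ 141 (mod 667)
333 = 256 + 64 + 8 + 4 + 1 in binary powers of 2.
So 11^333 ≡ 141 · 625 · 422 · 634 · 11 ≡ 135 (mod 667).
Squaring chain: 135; never reaches −1, so base 11 is a Miller–Rabin witness that 667 is composite.

135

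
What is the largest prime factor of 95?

95 = 5 · 19
19 is prime.
So 95 = 5 · 19; the largest prime factor is 19.

19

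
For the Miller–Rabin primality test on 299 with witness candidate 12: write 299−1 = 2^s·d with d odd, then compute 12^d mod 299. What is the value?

299 − 1 = 298 = 2^1 · 149, so d = 149.
12^1 ≡ 12 (mod 299)
12^2 ≡ 12^2 = 144 ≡ 144 (mod 299)
12^4 ≡ 144^2 = 20736 ≡ 105 (mod 299)
12^8 ≡ 105^2 = 11025 ≡ 261 (mod 299)
12^16 ≡ 261^2 = 68121 ≡ 248 (mod 299)
12^32 ≡ 248^2 = 61504 ≡ 209 (mod 299)
12^64 ≡ 209^2 = 43681 ≡ 27 (mod 299)
12^128 ≡ 27^2 = 729 ≡ 131 (mod 299)
149 = 128 + 16 + 4 + 1 in binary powers of 2.
So 12^149 ≡ 131 · 248 · 105 · 12 ≡ 285 (mod 299).
Squaring chain: 285; never reaches −1, so base 12 is a Miller–Rabin witness that 299 is composite.

285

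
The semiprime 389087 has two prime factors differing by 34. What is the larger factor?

Since p = q + 34, we have 389087 = q(q + 34), so q² + 34q − 389087 = 0.
Discriminant: 34² + 4·389087 = 1156 + 1556348 = 1557504; √1557504 = 1248.
q = (−34 + 1248)/2 = 607, and p = q + 34 = 641.
Check: 607 · 641 = 389087.

641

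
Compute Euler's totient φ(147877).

136080

Factor: 147877 = 19 · 43 · 181.
φ(147877) = (19−1) · (43−1) · (181−1) = 18 · 42 · 180 = 136080.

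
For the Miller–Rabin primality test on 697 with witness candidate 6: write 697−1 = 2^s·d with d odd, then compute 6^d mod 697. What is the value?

697 − 1 = 696 = 2^3 · 87, so d = 87.
6^1 ≡ 6 (mod 697)
6^2 ≡ 6^2 = 36 ≡ 36 (mod 697)
6^4 ≡ 36^2 = 1296 ≡ 599 (mod 697)
6^8 ≡ 599^2 = 358801 ≡ 543 (mod 697)
6^16 ≡ 543^2 = 294849 ≡ 18 (mod 697)
6^32 ≡ 18^2 = 324 ≡ 324 (mod 697)
6^64 ≡ 324^2 = 104976 ≡ 426 (mod 697)
87 = 64 + 16 + 4 + 2 + 1 in binary powers of 2.
So 6^87 ≡ 426 · 18 · 599 · 36 · 6 ≡ 439 (mod 697).
Squaring chain: 439 → 349 → 523; never reaches −1, so base 6 is a Miller–Rabin witness that 697 is composite.

439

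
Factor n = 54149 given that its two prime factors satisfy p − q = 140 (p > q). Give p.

313

Since p = q + 140, we have 54149 = q(q + 140), so q² + 140q − 54149 = 0.
Discriminant: 140² + 4·54149 = 19600 + 216596 = 236196; √236196 = 486.
q = (−140 + 486)/2 = 173, and p = q + 140 = 313.
Check: 173 · 313 = 54149.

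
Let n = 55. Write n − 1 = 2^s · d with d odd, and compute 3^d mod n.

42

55 − 1 = 54 = 2^1 · 27, so d = 27.
3^1 ≡ 3 (mod 55)
3^2 ≡ 3^2 = 9 ≡ 9 (mod 55)
3^4 ≡ 9^2 = 81 ≡ 26 (mod 55)
3^8 ≡ 26^2 = 676 ≡ 16 (mod 55)
3^16 ≡ 16^2 = 256 ≡ 36 (mod 55)
27 = 16 + 8 + 2 + 1 in binary powers of 2.
So 3^27 ≡ 36 · 16 · 9 · 3 ≡ 42 (mod 55).
Squaring chain: 42; never reaches −1, so base 3 is a Miller–Rabin witness that 55 is composite.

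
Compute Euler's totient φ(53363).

48384

Factor: 53363 = 17 · 43 · 73.
φ(53363) = (17−1) · (43−1) · (73−1) = 16 · 42 · 72 = 48384.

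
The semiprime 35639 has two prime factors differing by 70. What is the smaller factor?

Since p = q + 70, we have 35639 = q(q + 70), so q² + 70q − 35639 = 0.
Discriminant: 70² + 4·35639 = 4900 + 142556 = 147456; √147456 = 384.
q = (−70 + 384)/2 = 157, and p = q + 70 = 227.
Check: 157 · 227 = 35639.

157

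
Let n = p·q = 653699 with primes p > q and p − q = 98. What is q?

Since p = q + 98, we have 653699 = q(q + 98), so q² + 98q − 653699 = 0.
Discriminant: 98² + 4·653699 = 9604 + 2614796 = 2624400; √2624400 = 1620.
q = (−98 + 1620)/2 = 761, and p = q + 98 = 859.
Check: 761 · 859 = 653699.

761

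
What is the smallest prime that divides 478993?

29

478993 is odd.
Digit sum 40, not divisible by 3.
Ends in 3: not divisible by 5.
7: 478993 = 7·68427 + 4
11: 478993 = 11·43544 + 9
13: 478993 = 13·36845 + 8
17: 478993 = 17·28176 + 1
19: 478993 = 19·25210 + 3
23: 478993 = 23·20825 + 18
29: 478993 = 29·16517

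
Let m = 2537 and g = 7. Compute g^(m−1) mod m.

7^1 ≡ 7 (mod 2537)
7^2 ≡ 7^2 = 49 ≡ 49 (mod 2537)
7^4 ≡ 49^2 = 2401 ≡ 2401 (mod 2537)
7^8 ≡ 2401^2 = 5764801 ≡ 737 (mod 2537)
7^16 ≡ 737^2 = 543169 ≡ 251 (mod 2537)
7^32 ≡ 251^2 = 63001 ≡ 2113 (mod 2537)
7^64 ≡ 2113^2 = 4464769 ≡ 2186 (mod 2537)
7^128 ≡ 2186^2 = 4778596 ≡ 1425 (mod 2537)
7^256 ≡ 1425^2 = 2030625 ≡ 1025 (mod 2537)
7^512 ≡ 1025^2 = 1050625 ≡ 307 (mod 2537)
7^1024 ≡ 307^2 = 94249 ≡ 380 (mod 2537)
7^2048 ≡ 380^2 = 144400 ≡ 2328 (mod 2537)
2536 = 2048 + 256 + 128 + 64 + 32 + 8 in binary powers of 2.
So 7^2536 ≡ 2328 · 1025 · 1425 · 2186 · 2113 · 737 ≡ 122 (mod 2537).
Since 122 ≠ 1, base 7 is a Fermat witness: 2537 is composite.

122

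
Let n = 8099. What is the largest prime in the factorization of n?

89

8099 = 7 · 1157
1157 = 13 · 89
89 is prime.
So 8099 = 7 · 13 · 89; the largest prime factor is 89.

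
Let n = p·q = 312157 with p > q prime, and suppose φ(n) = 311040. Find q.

φ(n) = (p−1)(q−1) = n − (p+q) + 1, so p + q = 312157 − 311040 + 1 = 1118.
p and q are the roots of t² − 1118t + 312157 = 0.
Discriminant: 1118² − 4·312157 = 1249924 − 1248628 = 1296; √1296 = 36.
q = (1118 − 36)/2 = 541, p = (1118 + 36)/2 = 577.
Check: 541 · 577 = 312157.

541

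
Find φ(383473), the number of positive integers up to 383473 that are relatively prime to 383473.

364320

Factor: 383473 = 41 · 47 · 199.
φ(383473) = (41−1) · (47−1) · (199−1) = 40 · 46 · 198 = 364320.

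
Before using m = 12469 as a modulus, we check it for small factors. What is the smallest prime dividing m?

12469 is odd.
Digit sum 22, not divisible by 3.
Ends in 9: not divisible by 5.
7: 12469 = 7·1781 + 2
11: 12469 = 11·1133 + 6
13: 12469 = 13·959 + 2
17: 12469 = 17·733 + 8
19: 12469 = 19·656 + 5
23: 12469 = 23·542 + 3
29: 12469 = 29·429 + 28
31: 12469 = 31·402 + 7
37: 12469 = 37·337

37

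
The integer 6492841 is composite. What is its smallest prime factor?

6492841 is odd.
Digit sum 34, not divisible by 3.
Ends in 1: not divisible by 5.
7: 6492841 = 7·927548 + 5
11: 6492841 = 11·590258 + 3
13: 6492841 = 13·499449 + 4
17: 6492841 = 17·381931 + 14
19: 6492841 = 19·341728 + 9
23: 6492841 = 23·282297 + 10
29: 6492841 = 29·223891 + 2
31: 6492841 = 31·209446 + 15
37: 6492841 = 37·175482 + 7
41: 6492841 = 41·158361 + 40
43: 6492841 = 43·150996 + 13
47: 6492841 = 47·138145 + 26
53: 6492841 = 53·122506 + 23
59: 6492841 = 59·110048 + 9
61: 6492841 = 61·106440 + 1
67: 6492841 = 67·96908 + 5
71: 6492841 = 71·91448 + 33
73: 6492841 = 73·88943 + 2
79: 6492841 = 79·82187 + 68
83: 6492841 = 83·78227

83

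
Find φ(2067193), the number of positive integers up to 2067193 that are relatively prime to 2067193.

Factor: 2067193 = 79 · 137 · 191.
φ(2067193) = (79−1) · (137−1) · (191−1) = 78 · 136 · 190 = 2015520.

2015520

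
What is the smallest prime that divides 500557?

31

500557 is odd.
Digit sum 22, not divisible by 3.
Ends in 7: not divisible by 5.
7: 500557 = 7·71508 + 1
11: 500557 = 11·45505 + 2
13: 500557 = 13·38504 + 5
17: 500557 = 17·29444 + 9
19: 500557 = 19·26345 + 2
23: 500557 = 23·21763 + 8
29: 500557 = 29·17260 + 17
31: 500557 = 31·16147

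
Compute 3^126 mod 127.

3^1 ≡ 3 (mod 127)
3^2 ≡ 3^2 = 9 ≡ 9 (mod 127)
3^4 ≡ 9^2 = 81 ≡ 81 (mod 127)
3^8 ≡ 81^2 = 6561 ≡ 84 (mod 127)
3^16 ≡ 84^2 = 7056 ≡ 71 (mod 127)
3^32 ≡ 71^2 = 5041 ≡ 88 (mod 127)
3^64 ≡ 88^2 = 7744 ≡ 124 (mod 127)
126 = 64 + 32 + 16 + 8 + 4 + 2 in binary powers of 2.
So 3^126 ≡ 124 · 88 · 71 · 84 · 81 · 9 ≡ 1 (mod 127).
Since the result is 1, base 3 gives no evidence that 127 is composite.

1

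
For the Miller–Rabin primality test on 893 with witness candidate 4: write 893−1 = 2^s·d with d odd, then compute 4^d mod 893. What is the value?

893 − 1 = 892 = 2^2 · 223, so d = 223.
4^1 ≡ 4 (mod 893)
4^2 ≡ 4^2 = 16 ≡ 16 (mod 893)
4^4 ≡ 16^2 = 256 ≡ 256 (mod 893)
4^8 ≡ 256^2 = 65536 ≡ 347 (mod 893)
4^16 ≡ 347^2 = 120409 ≡ 747 (mod 893)
4^32 ≡ 747^2 = 558009 ≡ 777 (mod 893)
4^64 ≡ 777^2 = 603729 ≡ 61 (mod 893)
4^128 ≡ 61^2 = 3721 ≡ 149 (mod 893)
223 = 128 + 64 + 16 + 8 + 4 + 2 + 1 in binary powers of 2.
So 4^223 ≡ 149 · 61 · 747 · 347 · 256 · 16 · 4 ≡ 747 (mod 893).
Squaring chain: 747 → 777; never reaches −1, so base 4 is a Miller–Rabin witness that 893 is composite.

747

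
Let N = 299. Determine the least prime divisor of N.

299 is odd.
Digit sum 20, not divisible by 3.
Ends in 9: not divisible by 5.
7: 299 = 7·42 + 5
11: 299 = 11·27 + 2
13: 299 = 13·23

13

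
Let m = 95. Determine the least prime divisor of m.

5

95 is odd.
Digit sum 14, not divisible by 3.
Ends in 5: divisible by 5.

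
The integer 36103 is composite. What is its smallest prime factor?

36103 is odd.
Digit sum 13, not divisible by 3.
Ends in 3: not divisible by 5.
7: 36103 = 7·5157 + 4
11: 36103 = 11·3282 + 1
13: 36103 = 13·2777 + 2
17: 36103 = 17·2123 + 12
19: 36103 = 19·1900 + 3
23: 36103 = 23·1569 + 16
29: 36103 = 29·1244 + 27
31: 36103 = 31·1164 + 19
37: 36103 = 37·975 + 28
41: 36103 = 41·880 + 23
43: 36103 = 43·839 + 26
47: 36103 = 47·768 + 7
53: 36103 = 53·681 + 10
59: 36103 = 59·611 + 54
61: 36103 = 61·591 + 52
67: 36103 = 67·538 + 57
71: 36103 = 71·508 + 35
73: 36103 = 73·494 + 41
79: 36103 = 79·457

79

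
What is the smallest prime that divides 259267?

17

259267 is odd.
Digit sum 31, not divisible by 3.
Ends in 7: not divisible by 5.
7: 259267 = 7·37038 + 1
11: 259267 = 11·23569 + 8
13: 259267 = 13·19943 + 8
17: 259267 = 17·15251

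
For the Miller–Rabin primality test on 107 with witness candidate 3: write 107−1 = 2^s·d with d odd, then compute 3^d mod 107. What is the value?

107 − 1 = 106 = 2^1 · 53, so d = 53.
3^1 ≡ 3 (mod 107)
3^2 ≡ 3^2 = 9 ≡ 9 (mod 107)
3^4 ≡ 9^2 = 81 ≡ 81 (mod 107)
3^8 ≡ 81^2 = 6561 ≡ 34 (mod 107)
3^16 ≡ 34^2 = 1156 ≡ 86 (mod 107)
3^32 ≡ 86^2 = 7396 ≡ 13 (mod 107)
53 = 32 + 16 + 4 + 1 in binary powers of 2.
So 3^53 ≡ 13 · 86 · 81 · 3 ≡ 1 (mod 107).
Since 3^d ≡ 1 (mod 107), base 3 does not prove 107 composite.

1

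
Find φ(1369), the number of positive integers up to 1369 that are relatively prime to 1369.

Factor: 1369 = 37^2.
φ(1369) = 37^1·(37−1) = 1332.

1332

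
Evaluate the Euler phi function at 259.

Factor: 259 = 7 · 37.
φ(259) = (7−1) · (37−1) = 6 · 36 = 216.

216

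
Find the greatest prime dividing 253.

253 = 11 · 23
23 is prime.
So 253 = 11 · 23; the largest prime factor is 23.

23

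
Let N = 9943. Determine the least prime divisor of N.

61

9943 is odd.
Digit sum 25, not divisible by 3.
Ends in 3: not divisible by 5.
7: 9943 = 7·1420 + 3
11: 9943 = 11·903 + 10
13: 9943 = 13·764 + 11
17: 9943 = 17·584 + 15
19: 9943 = 19·523 + 6
23: 9943 = 23·432 + 7
29: 9943 = 29·342 + 25
31: 9943 = 31·320 + 23
37: 9943 = 37·268 + 27
41: 9943 = 41·242 + 21
43: 9943 = 43·231 + 10
47: 9943 = 47·211 + 26
53: 9943 = 53·187 + 32
59: 9943 = 59·168 + 31
61: 9943 = 61·163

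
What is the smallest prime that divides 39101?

61

39101 is odd.
Digit sum 14, not divisible by 3.
Ends in 1: not divisible by 5.
7: 39101 = 7·5585 + 6
11: 39101 = 11·3554 + 7
13: 39101 = 13·3007 + 10
17: 39101 = 17·2300 + 1
19: 39101 = 19·2057 + 18
23: 39101 = 23·1700 + 1
29: 39101 = 29·1348 + 9
31: 39101 = 31·1261 + 10
37: 39101 = 37·1056 + 29
41: 39101 = 41·953 + 28
43: 39101 = 43·909 + 14
47: 39101 = 47·831 + 44
53: 39101 = 53·737 + 40
59: 39101 = 59·662 + 43
61: 39101 = 61·641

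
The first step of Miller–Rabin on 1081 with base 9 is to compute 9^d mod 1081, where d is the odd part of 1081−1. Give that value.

1081 − 1 = 1080 = 2^3 · 135, so d = 135.
9^1 ≡ 9 (mod 1081)
9^2 ≡ 9^2 = 81 ≡ 81 (mod 1081)
9^4 ≡ 81^2 = 6561 ≡ 75 (mod 1081)
9^8 ≡ 75^2 = 5625 ≡ 220 (mod 1081)
9^16 ≡ 220^2 = 48400 ≡ 836 (mod 1081)
9^32 ≡ 836^2 = 698896 ≡ 570 (mod 1081)
9^64 ≡ 570^2 = 324900 ≡ 600 (mod 1081)
9^128 ≡ 600^2 = 360000 ≡ 27 (mod 1081)
135 = 128 + 4 + 2 + 1 in binary powers of 2.
So 9^135 ≡ 27 · 75 · 81 · 9 ≡ 660 (mod 1081).
Squaring chain: 660 → 1038 → 768; never reaches −1, so base 9 is a Miller–Rabin witness that 1081 is composite.

660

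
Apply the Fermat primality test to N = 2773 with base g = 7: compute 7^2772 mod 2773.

1521

7^1 ≡ 7 (mod 2773)
7^2 ≡ 7^2 = 49 ≡ 49 (mod 2773)
7^4 ≡ 49^2 = 2401 ≡ 2401 (mod 2773)
7^8 ≡ 2401^2 = 5764801 ≡ 2507 (mod 2773)
7^16 ≡ 2507^2 = 6285049 ≡ 1431 (mod 2773)
7^32 ≡ 1431^2 = 2047761 ≡ 1287 (mod 2773)
7^64 ≡ 1287^2 = 1656369 ≡ 888 (mod 2773)
7^128 ≡ 888^2 = 788544 ≡ 1012 (mod 2773)
7^256 ≡ 1012^2 = 1024144 ≡ 907 (mod 2773)
7^512 ≡ 907^2 = 822649 ≡ 1841 (mod 2773)
7^1024 ≡ 1841^2 = 3389281 ≡ 675 (mod 2773)
7^2048 ≡ 675^2 = 455625 ≡ 853 (mod 2773)
2772 = 2048 + 512 + 128 + 64 + 16 + 4 in binary powers of 2.
So 7^2772 ≡ 853 · 1841 · 1012 · 888 · 1431 · 2401 ≡ 1521 (mod 2773).
Since 1521 ≠ 1, base 7 is a Fermat witness: 2773 is composite.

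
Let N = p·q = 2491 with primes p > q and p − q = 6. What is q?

Since p = q + 6, we have 2491 = q(q + 6), so q² + 6q − 2491 = 0.
Discriminant: 6² + 4·2491 = 36 + 9964 = 10000; √10000 = 100.
q = (−6 + 100)/2 = 47, and p = q + 6 = 53.
Check: 47 · 53 = 2491.

47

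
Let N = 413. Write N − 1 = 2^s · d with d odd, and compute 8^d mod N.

413 − 1 = 412 = 2^2 · 103, so d = 103.
8^1 ≡ 8 (mod 413)
8^2 ≡ 8^2 = 64 ≡ 64 (mod 413)
8^4 ≡ 64^2 = 4096 ≡ 379 (mod 413)
8^8 ≡ 379^2 = 143641 ≡ 330 (mod 413)
8^16 ≡ 330^2 = 108900 ≡ 281 (mod 413)
8^32 ≡ 281^2 = 78961 ≡ 78 (mod 413)
8^64 ≡ 78^2 = 6084 ≡ 302 (mod 413)
103 = 64 + 32 + 4 + 2 + 1 in binary powers of 2.
So 8^103 ≡ 302 · 78 · 379 · 64 · 8 ≡ 309 (mod 413).
Squaring chain: 309 → 78; never reaches −1, so base 8 is a Miller–Rabin witness that 413 is composite.

309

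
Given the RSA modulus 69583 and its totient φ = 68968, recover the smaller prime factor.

149

φ(n) = (p−1)(q−1) = n − (p+q) + 1, so p + q = 69583 − 68968 + 1 = 616.
p and q are the roots of t² − 616t + 69583 = 0.
Discriminant: 616² − 4·69583 = 379456 − 278332 = 101124; √101124 = 318.
q = (616 − 318)/2 = 149, p = (616 + 318)/2 = 467.
Check: 149 · 467 = 69583.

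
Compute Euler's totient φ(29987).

29640

Factor: 29987 = 157 · 191.
φ(29987) = (157−1) · (191−1) = 156 · 190 = 29640.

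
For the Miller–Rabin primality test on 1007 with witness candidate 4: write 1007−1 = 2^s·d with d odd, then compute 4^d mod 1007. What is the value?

271

1007 − 1 = 1006 = 2^1 · 503, so d = 503.
4^1 ≡ 4 (mod 1007)
4^2 ≡ 4^2 = 16 ≡ 16 (mod 1007)
4^4 ≡ 16^2 = 256 ≡ 256 (mod 1007)
4^8 ≡ 256^2 = 65536 ≡ 81 (mod 1007)
4^16 ≡ 81^2 = 6561 ≡ 519 (mod 1007)
4^32 ≡ 519^2 = 269361 ≡ 492 (mod 1007)
4^64 ≡ 492^2 = 242064 ≡ 384 (mod 1007)
4^128 ≡ 384^2 = 147456 ≡ 434 (mod 1007)
4^256 ≡ 434^2 = 188356 ≡ 47 (mod 1007)
503 = 256 + 128 + 64 + 32 + 16 + 4 + 2 + 1 in binary powers of 2.
So 4^503 ≡ 47 · 434 · 384 · 492 · 519 · 256 · 16 · 4 ≡ 271 (mod 1007).
Squaring chain: 271; never reaches −1, so base 4 is a Miller–Rabin witness that 1007 is composite.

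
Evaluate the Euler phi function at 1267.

1080

Factor: 1267 = 7 · 181.
φ(1267) = (7−1) · (181−1) = 6 · 180 = 1080.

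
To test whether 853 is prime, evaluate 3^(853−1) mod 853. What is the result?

3^1 ≡ 3 (mod 853)
3^2 ≡ 3^2 = 9 ≡ 9 (mod 853)
3^4 ≡ 9^2 = 81 ≡ 81 (mod 853)
3^8 ≡ 81^2 = 6561 ≡ 590 (mod 853)
3^16 ≡ 590^2 = 348100 ≡ 76 (mod 853)
3^32 ≡ 76^2 = 5776 ≡ 658 (mod 853)
3^64 ≡ 658^2 = 432964 ≡ 493 (mod 853)
3^128 ≡ 493^2 = 243049 ≡ 797 (mod 853)
3^256 ≡ 797^2 = 635209 ≡ 577 (mod 853)
3^512 ≡ 577^2 = 332929 ≡ 259 (mod 853)
852 = 512 + 256 + 64 + 16 + 4 in binary powers of 2.
So 3^852 ≡ 259 · 577 · 493 · 76 · 81 ≡ 1 (mod 853).
Since the result is 1, base 3 gives no evidence that 853 is composite.

1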